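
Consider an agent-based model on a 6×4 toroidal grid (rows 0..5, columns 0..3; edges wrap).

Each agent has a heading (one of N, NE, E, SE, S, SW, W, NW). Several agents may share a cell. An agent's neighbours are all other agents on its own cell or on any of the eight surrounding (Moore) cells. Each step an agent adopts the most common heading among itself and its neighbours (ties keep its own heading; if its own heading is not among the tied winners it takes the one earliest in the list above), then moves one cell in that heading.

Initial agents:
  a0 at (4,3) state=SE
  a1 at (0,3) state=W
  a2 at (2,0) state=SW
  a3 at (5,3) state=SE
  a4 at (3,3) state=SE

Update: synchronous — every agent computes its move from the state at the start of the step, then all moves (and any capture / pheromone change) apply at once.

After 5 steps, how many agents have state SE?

4

t=1: a0@(5,0):SE a1@(0,2):W a2@(3,3):SW a3@(0,0):SE a4@(4,0):SE
t=2: a0@(0,1):SE a1@(0,1):W a2@(4,2):SW a3@(1,1):SE a4@(5,1):SE
t=3: a0@(1,2):SE a1@(1,2):SE a2@(5,1):SW a3@(2,2):SE a4@(0,2):SE
t=4: a0@(2,3):SE a1@(2,3):SE a2@(0,0):SW a3@(3,3):SE a4@(1,3):SE
t=5: a0@(3,0):SE a1@(3,0):SE a2@(1,3):SW a3@(4,0):SE a4@(2,0):SE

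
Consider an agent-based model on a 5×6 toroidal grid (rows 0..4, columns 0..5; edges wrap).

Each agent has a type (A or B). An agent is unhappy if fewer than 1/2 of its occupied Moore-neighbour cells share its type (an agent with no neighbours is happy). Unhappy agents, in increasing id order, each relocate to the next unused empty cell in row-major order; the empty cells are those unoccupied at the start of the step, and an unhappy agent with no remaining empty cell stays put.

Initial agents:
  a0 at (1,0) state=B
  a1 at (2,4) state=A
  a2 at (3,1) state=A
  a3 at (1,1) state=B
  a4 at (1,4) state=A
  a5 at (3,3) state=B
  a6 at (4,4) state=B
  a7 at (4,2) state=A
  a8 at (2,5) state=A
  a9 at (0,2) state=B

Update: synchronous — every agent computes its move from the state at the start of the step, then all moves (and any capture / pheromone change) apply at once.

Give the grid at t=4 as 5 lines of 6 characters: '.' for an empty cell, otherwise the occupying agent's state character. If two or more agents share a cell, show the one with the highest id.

BBB.A.
BB..A.
....AA
.A....
......

t=1: a0@(1,0):B a1@(2,4):A a2@(3,1):A a3@(1,1):B a4@(1,4):A a5@(0,0):B a6@(4,4):B a7@(0,1):A a8@(2,5):A a9@(0,2):B
t=2: a0@(1,0):B a1@(2,4):A a2@(3,1):A a3@(1,1):B a4@(1,4):A a5@(0,0):B a6@(4,4):B a7@(0,3):A a8@(2,5):A a9@(0,2):B
t=3: a0@(1,0):B a1@(2,4):A a2@(3,1):A a3@(1,1):B a4@(1,4):A a5@(0,0):B a6@(0,1):B a7@(0,4):A a8@(2,5):A a9@(0,2):B
t=4: (unchanged — steady state)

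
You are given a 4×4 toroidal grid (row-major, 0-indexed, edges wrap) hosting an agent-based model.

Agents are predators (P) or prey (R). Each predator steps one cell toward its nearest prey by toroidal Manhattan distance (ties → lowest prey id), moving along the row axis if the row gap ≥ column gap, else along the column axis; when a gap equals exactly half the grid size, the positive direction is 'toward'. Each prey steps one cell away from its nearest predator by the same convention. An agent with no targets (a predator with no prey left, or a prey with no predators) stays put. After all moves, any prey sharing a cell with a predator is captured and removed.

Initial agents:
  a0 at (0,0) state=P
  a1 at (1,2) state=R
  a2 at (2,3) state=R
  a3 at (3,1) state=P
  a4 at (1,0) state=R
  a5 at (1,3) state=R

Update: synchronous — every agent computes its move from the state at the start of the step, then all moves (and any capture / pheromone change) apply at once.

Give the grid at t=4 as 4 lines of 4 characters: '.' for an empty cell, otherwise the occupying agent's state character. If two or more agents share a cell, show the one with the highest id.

t=1: a0@(1,0):P a1@(1,1):R a2@(1,3):R a3@(0,1):P a4@(2,0):R a5@(2,3):R
t=2: a0@(1,1):P a1@(1,2):R a2@(1,2):R a3@(1,1):P a4@(3,0):R a5@(3,3):R
t=3: a0@(1,2):P a1@(1,3):R a2@(1,3):R a3@(1,2):P a4@(2,0):R a5@(2,3):R
t=4: a0@(1,3):P a1@(1,0):R a2@(1,0):R a3@(1,3):P a4@(2,3):R a5@(3,3):R

....
R..P
...R
...R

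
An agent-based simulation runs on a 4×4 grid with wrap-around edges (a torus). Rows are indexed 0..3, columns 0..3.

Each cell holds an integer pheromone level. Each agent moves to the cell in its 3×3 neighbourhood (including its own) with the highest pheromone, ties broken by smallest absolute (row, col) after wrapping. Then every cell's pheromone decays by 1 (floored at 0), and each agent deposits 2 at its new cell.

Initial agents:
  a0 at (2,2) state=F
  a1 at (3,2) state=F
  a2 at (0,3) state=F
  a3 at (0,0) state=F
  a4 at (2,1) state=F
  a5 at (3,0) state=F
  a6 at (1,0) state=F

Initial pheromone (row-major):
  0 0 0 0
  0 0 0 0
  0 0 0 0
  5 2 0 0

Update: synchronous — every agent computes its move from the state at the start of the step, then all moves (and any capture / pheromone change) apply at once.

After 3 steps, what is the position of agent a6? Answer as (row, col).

t=1: a0@(3,1) a1@(3,1) a2@(3,0) a3@(3,0) a4@(3,0) a5@(3,0) a6@(0,0) | pheromone: 2 0 0 0 / 0 0 0 0 / 0 0 0 0 / 12 5 0 0
t=2: a0@(3,0) a1@(3,0) a2@(3,0) a3@(3,0) a4@(3,0) a5@(3,0) a6@(3,0) | pheromone: 1 0 0 0 / 0 0 0 0 / 0 0 0 0 / 25 4 0 0
t=3: a0@(3,0) a1@(3,0) a2@(3,0) a3@(3,0) a4@(3,0) a5@(3,0) a6@(3,0) | pheromone: 0 0 0 0 / 0 0 0 0 / 0 0 0 0 / 38 3 0 0

(3, 0)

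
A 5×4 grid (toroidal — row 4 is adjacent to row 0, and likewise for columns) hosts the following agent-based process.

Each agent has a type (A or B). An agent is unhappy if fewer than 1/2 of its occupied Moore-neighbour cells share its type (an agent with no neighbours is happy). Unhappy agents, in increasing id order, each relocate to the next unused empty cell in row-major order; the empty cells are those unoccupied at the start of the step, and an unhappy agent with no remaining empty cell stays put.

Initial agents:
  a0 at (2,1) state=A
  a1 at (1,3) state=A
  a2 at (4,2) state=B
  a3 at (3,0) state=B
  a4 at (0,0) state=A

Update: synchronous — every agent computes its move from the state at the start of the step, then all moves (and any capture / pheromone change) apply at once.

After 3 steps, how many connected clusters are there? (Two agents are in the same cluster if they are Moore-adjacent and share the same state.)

2

t=1: a0@(0,1):A a1@(1,3):A a2@(4,2):B a3@(0,2):B a4@(0,0):A
t=2: a0@(0,3):A a1@(1,3):A a2@(4,2):B a3@(1,0):B a4@(0,0):A
t=3: a0@(0,3):A a1@(1,3):A a2@(0,1):B a3@(0,2):B a4@(0,0):A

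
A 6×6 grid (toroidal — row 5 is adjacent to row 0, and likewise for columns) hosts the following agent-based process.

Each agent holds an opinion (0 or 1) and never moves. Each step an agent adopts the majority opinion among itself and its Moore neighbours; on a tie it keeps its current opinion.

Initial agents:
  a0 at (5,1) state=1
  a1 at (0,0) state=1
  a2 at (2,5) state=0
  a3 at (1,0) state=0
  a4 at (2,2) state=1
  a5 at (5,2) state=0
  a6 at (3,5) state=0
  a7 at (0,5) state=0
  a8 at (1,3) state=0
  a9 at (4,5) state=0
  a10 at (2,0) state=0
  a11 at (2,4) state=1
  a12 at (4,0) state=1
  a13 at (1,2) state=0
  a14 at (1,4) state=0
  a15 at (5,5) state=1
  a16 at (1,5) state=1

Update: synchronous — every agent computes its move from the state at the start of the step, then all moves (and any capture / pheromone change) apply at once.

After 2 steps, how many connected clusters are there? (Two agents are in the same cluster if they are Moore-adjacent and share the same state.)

t=1: a0@(5,1):1 a1@(0,0):1 a2@(2,5):0 a3@(1,0):0 a4@(2,2):0 a5@(5,2):0 a6@(3,5):0 a7@(0,5):0 a8@(1,3):0 a9@(4,5):0 a10@(2,0):0 a11@(2,4):0 a12@(4,0):1 a13@(1,2):0 a14@(1,4):0 a15@(5,5):1 a16@(1,5):0
t=2: (unchanged — steady state)

3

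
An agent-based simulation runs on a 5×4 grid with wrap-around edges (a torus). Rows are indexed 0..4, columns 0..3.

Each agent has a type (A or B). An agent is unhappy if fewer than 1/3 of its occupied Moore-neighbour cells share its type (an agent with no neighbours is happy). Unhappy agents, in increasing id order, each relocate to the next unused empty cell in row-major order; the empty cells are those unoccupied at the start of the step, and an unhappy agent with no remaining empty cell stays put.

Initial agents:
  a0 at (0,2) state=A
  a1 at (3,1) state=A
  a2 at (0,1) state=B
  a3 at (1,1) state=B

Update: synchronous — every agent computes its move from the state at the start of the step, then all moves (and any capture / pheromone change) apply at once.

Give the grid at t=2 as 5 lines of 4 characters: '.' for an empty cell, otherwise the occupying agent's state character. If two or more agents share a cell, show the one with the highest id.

.BA.
.B..
....
.A..
....

t=1: a0@(0,0):A a1@(3,1):A a2@(0,1):B a3@(1,1):B
t=2: a0@(0,2):A a1@(3,1):A a2@(0,1):B a3@(1,1):B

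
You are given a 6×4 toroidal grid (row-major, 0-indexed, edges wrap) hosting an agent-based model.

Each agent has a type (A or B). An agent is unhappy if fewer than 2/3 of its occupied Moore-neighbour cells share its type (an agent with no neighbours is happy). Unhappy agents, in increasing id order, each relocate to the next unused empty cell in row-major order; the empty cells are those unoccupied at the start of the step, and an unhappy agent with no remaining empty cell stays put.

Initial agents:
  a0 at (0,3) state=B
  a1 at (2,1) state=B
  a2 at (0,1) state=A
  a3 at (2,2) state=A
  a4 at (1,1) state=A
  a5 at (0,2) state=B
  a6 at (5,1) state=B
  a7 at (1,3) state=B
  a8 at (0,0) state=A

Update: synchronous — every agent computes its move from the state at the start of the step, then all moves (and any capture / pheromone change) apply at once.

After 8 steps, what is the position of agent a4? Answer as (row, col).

(1, 0)

t=1: a0@(0,3):B a1@(1,0):B a2@(1,2):A a3@(2,0):A a4@(2,3):A a5@(3,0):B a6@(3,1):B a7@(3,2):B a8@(3,3):A
t=2: a0@(0,0):B a1@(0,1):B a2@(0,2):A a3@(1,1):A a4@(1,3):A a5@(2,1):B a6@(3,1):B a7@(2,2):B a8@(4,0):A
t=3: a0@(0,3):B a1@(1,0):B a2@(0,2):A a3@(1,2):A a4@(2,0):A a5@(2,1):B a6@(3,1):B a7@(2,3):B a8@(3,0):A
t=4: a0@(0,0):B a1@(1,0):B a2@(0,1):A a3@(1,1):A a4@(1,3):A a5@(2,2):B a6@(3,2):B a7@(3,3):B a8@(4,0):A
t=5: a0@(0,2):B a1@(0,3):B a2@(1,2):A a3@(2,0):A a4@(2,1):A a5@(2,3):B a6@(3,2):B a7@(3,3):B a8@(3,0):A
t=6: a0@(0,0):B a1@(0,1):B a2@(1,0):A a3@(1,1):A a4@(2,1):A a5@(1,3):B a6@(3,2):B a7@(2,2):B a8@(3,1):A
t=7: a0@(0,2):B a1@(0,3):B a2@(1,2):A a3@(2,0):A a4@(2,3):A a5@(1,3):B a6@(3,0):B a7@(3,3):B a8@(4,0):A
t=8: a0@(0,2):B a1@(0,3):B a2@(0,0):A a3@(0,1):A a4@(1,0):A a5@(1,1):B a6@(2,1):B a7@(2,2):B a8@(3,1):A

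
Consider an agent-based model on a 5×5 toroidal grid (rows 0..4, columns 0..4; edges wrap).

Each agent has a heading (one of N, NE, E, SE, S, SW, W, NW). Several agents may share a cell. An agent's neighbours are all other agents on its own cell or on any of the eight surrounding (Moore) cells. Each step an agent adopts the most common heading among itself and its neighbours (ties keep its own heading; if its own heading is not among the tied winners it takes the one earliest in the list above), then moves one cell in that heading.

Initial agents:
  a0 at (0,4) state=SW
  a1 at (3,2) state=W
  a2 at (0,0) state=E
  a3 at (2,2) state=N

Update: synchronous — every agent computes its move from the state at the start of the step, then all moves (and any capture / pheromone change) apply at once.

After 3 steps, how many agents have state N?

1

t=1: a0@(1,3):SW a1@(3,1):W a2@(0,1):E a3@(1,2):N
t=2: a0@(2,2):SW a1@(3,0):W a2@(0,2):E a3@(0,2):N
t=3: a0@(3,1):SW a1@(3,4):W a2@(0,3):E a3@(4,2):N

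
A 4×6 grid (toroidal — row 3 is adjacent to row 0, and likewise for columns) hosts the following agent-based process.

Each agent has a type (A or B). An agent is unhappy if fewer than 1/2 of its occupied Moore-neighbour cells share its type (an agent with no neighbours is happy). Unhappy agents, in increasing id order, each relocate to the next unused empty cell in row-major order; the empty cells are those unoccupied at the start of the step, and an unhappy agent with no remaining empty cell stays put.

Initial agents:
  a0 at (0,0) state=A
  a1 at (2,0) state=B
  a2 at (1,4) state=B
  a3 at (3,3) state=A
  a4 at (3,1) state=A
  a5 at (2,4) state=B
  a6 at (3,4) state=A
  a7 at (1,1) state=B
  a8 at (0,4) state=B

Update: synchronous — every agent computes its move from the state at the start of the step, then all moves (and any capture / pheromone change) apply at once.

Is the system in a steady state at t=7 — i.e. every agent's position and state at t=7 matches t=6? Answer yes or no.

yes

t=1: a0@(0,0):A a1@(2,0):B a2@(1,4):B a3@(0,1):A a4@(3,1):A a5@(0,2):B a6@(0,3):A a7@(1,1):B a8@(0,5):B
t=2: a0@(0,0):A a1@(2,0):B a2@(1,4):B a3@(0,1):A a4@(3,1):A a5@(0,4):B a6@(1,0):A a7@(1,1):B a8@(0,5):B
t=3: a0@(0,0):A a1@(0,2):B a2@(1,4):B a3@(0,1):A a4@(3,1):A a5@(0,4):B a6@(0,3):A a7@(1,2):B a8@(0,5):B
t=4: a0@(0,0):A a1@(1,0):B a2@(1,4):B a3@(0,1):A a4@(3,1):A a5@(0,4):B a6@(1,1):A a7@(1,3):B a8@(0,5):B
t=5: a0@(0,0):A a1@(0,2):B a2@(1,4):B a3@(0,1):A a4@(3,1):A a5@(0,4):B a6@(1,1):A a7@(1,3):B a8@(0,5):B
t=6: a0@(0,0):A a1@(0,3):B a2@(1,4):B a3@(0,1):A a4@(3,1):A a5@(0,4):B a6@(1,1):A a7@(1,3):B a8@(0,5):B
t=7: (unchanged — steady state)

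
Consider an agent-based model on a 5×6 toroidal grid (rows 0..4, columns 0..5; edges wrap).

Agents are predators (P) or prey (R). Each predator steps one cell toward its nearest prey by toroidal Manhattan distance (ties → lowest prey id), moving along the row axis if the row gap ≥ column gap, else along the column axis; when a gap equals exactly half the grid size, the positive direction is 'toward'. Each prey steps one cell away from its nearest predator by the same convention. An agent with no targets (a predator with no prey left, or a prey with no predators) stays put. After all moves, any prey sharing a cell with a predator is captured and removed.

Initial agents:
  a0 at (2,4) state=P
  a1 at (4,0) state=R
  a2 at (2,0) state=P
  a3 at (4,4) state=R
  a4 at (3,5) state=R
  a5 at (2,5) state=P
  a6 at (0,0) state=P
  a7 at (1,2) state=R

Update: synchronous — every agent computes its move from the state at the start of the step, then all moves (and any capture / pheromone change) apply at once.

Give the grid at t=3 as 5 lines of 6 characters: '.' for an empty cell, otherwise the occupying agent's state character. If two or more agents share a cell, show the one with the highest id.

t=1: a0@(3,4):P a2@(3,0):P a3@(0,4):R a4@(4,5):R a5@(3,5):P a6@(4,0):P a7@(1,1):R
t=2: a0@(4,4):P a2@(4,0):P a3@(1,4):R a4@(0,5):R a5@(4,5):P a6@(4,5):P a7@(0,1):R
t=3: a0@(0,4):P a2@(0,0):P a3@(2,4):R a4@(1,5):R a5@(0,5):P a6@(0,5):P a7@(1,1):R

P...PP
.R...R
....R.
......
......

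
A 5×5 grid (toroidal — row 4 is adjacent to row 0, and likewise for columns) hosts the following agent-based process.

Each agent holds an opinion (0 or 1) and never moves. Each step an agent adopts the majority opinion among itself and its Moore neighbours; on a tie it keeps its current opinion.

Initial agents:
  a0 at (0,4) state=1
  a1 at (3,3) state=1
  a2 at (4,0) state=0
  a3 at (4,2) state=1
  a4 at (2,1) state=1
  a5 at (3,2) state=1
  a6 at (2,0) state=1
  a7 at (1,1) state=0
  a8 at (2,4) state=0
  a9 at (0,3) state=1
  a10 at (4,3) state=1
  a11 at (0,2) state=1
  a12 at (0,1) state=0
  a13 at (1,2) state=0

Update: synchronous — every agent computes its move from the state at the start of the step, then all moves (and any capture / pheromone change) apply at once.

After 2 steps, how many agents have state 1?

t=1: a0@(0,4):1 a1@(3,3):1 a2@(4,0):0 a3@(4,2):1 a4@(2,1):1 a5@(3,2):1 a6@(2,0):1 a7@(1,1):0 a8@(2,4):1 a9@(0,3):1 a10@(4,3):1 a11@(0,2):1 a12@(0,1):0 a13@(1,2):0
t=2: (unchanged — steady state)

10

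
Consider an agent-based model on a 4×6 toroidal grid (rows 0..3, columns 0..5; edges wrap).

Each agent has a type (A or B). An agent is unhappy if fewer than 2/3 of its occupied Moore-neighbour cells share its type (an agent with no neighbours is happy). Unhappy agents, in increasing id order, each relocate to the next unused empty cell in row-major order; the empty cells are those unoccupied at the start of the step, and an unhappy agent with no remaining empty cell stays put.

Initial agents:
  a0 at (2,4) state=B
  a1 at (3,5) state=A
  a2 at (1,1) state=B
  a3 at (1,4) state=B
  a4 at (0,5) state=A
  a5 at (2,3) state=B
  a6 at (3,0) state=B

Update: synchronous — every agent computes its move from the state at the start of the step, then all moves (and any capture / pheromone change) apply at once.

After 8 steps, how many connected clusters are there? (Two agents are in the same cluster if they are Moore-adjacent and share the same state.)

3

t=1: a0@(2,4):B a1@(0,0):A a2@(1,1):B a3@(1,4):B a4@(0,1):A a5@(2,3):B a6@(0,2):B
t=2: a0@(2,4):B a1@(0,3):A a2@(0,4):B a3@(1,4):B a4@(0,5):A a5@(2,3):B a6@(1,0):B
t=3: a0@(2,4):B a1@(0,0):A a2@(0,1):B a3@(0,2):B a4@(1,1):A a5@(2,3):B a6@(1,2):B
t=4: a0@(2,4):B a1@(0,3):A a2@(0,4):B a3@(0,2):B a4@(0,5):A a5@(2,3):B a6@(1,2):B
t=5: a0@(2,4):B a1@(0,0):A a2@(0,1):B a3@(1,0):B a4@(1,1):A a5@(2,3):B a6@(1,2):B
t=6: a0@(2,4):B a1@(0,2):A a2@(0,3):B a3@(0,4):B a4@(0,5):A a5@(2,3):B a6@(1,2):B
t=7: a0@(2,4):B a1@(0,0):A a2@(0,3):B a3@(0,1):B a4@(1,0):A a5@(2,3):B a6@(1,2):B
t=8: a0@(2,4):B a1@(0,2):A a2@(0,3):B a3@(0,4):B a4@(0,5):A a5@(2,3):B a6@(1,2):B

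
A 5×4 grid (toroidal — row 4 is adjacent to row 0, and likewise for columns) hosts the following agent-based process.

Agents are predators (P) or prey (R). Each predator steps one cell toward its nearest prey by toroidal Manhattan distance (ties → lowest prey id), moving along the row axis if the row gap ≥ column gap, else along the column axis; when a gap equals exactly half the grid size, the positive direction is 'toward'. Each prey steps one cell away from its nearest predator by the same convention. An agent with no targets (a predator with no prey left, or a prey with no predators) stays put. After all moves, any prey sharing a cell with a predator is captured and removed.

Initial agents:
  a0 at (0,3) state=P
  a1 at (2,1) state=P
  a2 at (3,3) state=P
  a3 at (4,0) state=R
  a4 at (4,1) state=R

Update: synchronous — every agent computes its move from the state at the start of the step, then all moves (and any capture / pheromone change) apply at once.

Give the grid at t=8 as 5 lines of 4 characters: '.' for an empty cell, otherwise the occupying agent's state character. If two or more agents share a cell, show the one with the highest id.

.R..
....
P..P
....
....

t=1: a0@(4,3):P a1@(3,1):P a2@(4,3):P a3@(3,0):R a4@(0,1):R
t=2: a0@(3,3):P a1@(3,0):P a2@(3,3):P a4@(1,1):R
t=3: a0@(2,3):P a1@(2,0):P a2@(2,3):P a4@(0,1):R
t=4: a0@(1,3):P a1@(1,0):P a2@(1,3):P a4@(4,1):R
t=5: a0@(0,3):P a1@(0,0):P a2@(0,3):P a4@(3,1):R
t=6: a0@(4,3):P a1@(4,0):P a2@(4,3):P a4@(2,1):R
t=7: a0@(3,3):P a1@(3,0):P a2@(3,3):P a4@(1,1):R
t=8: a0@(2,3):P a1@(2,0):P a2@(2,3):P a4@(0,1):R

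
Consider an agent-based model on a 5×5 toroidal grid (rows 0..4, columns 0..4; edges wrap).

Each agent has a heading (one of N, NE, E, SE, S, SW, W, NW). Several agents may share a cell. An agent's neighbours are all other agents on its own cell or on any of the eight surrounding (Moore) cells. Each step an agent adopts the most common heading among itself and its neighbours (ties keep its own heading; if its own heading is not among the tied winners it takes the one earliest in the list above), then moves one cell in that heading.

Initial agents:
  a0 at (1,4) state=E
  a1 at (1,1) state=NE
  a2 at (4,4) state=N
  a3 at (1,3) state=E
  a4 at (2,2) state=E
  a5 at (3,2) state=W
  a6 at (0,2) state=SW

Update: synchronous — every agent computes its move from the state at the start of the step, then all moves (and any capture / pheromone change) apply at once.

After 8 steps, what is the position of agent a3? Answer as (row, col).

t=1: a0@(1,0):E a1@(0,2):NE a2@(3,4):N a3@(1,4):E a4@(2,3):E a5@(3,1):W a6@(1,1):SW
t=2: a0@(1,1):E a1@(4,3):NE a2@(2,4):N a3@(1,0):E a4@(2,4):E a5@(3,0):W a6@(2,0):SW
t=3: a0@(1,2):E a1@(3,4):NE a2@(2,0):E a3@(1,1):E a4@(2,0):E a5@(3,4):W a6@(2,1):E
t=4: a0@(1,3):E a1@(3,0):E a2@(2,1):E a3@(1,2):E a4@(2,1):E a5@(3,0):E a6@(2,2):E
t=5: a0@(1,4):E a1@(3,1):E a2@(2,2):E a3@(1,3):E a4@(2,2):E a5@(3,1):E a6@(2,3):E
t=6: a0@(1,0):E a1@(3,2):E a2@(2,3):E a3@(1,4):E a4@(2,3):E a5@(3,2):E a6@(2,4):E
t=7: a0@(1,1):E a1@(3,3):E a2@(2,4):E a3@(1,0):E a4@(2,4):E a5@(3,3):E a6@(2,0):E
t=8: a0@(1,2):E a1@(3,4):E a2@(2,0):E a3@(1,1):E a4@(2,0):E a5@(3,4):E a6@(2,1):E

(1, 1)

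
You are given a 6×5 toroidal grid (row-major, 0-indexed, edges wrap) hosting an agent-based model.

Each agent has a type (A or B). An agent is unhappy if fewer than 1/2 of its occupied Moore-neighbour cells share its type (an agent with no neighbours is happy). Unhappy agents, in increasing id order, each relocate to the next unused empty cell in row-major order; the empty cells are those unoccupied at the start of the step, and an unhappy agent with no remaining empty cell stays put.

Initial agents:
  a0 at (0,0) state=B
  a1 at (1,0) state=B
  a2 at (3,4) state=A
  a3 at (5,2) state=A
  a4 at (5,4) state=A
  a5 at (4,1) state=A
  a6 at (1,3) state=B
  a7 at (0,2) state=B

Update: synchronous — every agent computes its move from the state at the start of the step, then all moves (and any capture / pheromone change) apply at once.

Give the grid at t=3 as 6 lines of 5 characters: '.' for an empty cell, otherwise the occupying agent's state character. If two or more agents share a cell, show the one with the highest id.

t=1: a0@(0,0):B a1@(1,0):B a2@(3,4):A a3@(5,2):A a4@(0,1):A a5@(4,1):A a6@(1,3):B a7@(0,2):B
t=2: a0@(0,0):B a1@(1,0):B a2@(3,4):A a3@(5,2):A a4@(0,3):A a5@(4,1):A a6@(1,3):B a7@(0,4):B
t=3: a0@(0,0):B a1@(1,0):B a2@(3,4):A a3@(5,2):A a4@(0,1):A a5@(4,1):A a6@(1,3):B a7@(0,4):B

BA..B
B..B.
.....
....A
.A...
..A..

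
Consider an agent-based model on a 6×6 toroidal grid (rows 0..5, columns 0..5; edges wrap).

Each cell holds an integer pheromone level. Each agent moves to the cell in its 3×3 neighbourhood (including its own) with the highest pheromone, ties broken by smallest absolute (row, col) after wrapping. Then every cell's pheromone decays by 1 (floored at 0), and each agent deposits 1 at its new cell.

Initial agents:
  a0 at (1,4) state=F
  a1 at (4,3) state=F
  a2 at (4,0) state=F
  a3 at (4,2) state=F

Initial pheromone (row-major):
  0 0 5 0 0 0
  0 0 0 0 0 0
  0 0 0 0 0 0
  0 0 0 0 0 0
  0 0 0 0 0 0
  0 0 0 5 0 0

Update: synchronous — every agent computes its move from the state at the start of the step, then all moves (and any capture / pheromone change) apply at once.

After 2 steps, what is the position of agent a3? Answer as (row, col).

(5, 3)

t=1: a0@(0,3) a1@(5,3) a2@(3,0) a3@(5,3) | pheromone: 0 0 4 1 0 0 / 0 0 0 0 0 0 / 0 0 0 0 0 0 / 1 0 0 0 0 0 / 0 0 0 0 0 0 / 0 0 0 6 0 0
t=2: a0@(5,3) a1@(5,3) a2@(3,0) a3@(5,3) | pheromone: 0 0 3 0 0 0 / 0 0 0 0 0 0 / 0 0 0 0 0 0 / 1 0 0 0 0 0 / 0 0 0 0 0 0 / 0 0 0 8 0 0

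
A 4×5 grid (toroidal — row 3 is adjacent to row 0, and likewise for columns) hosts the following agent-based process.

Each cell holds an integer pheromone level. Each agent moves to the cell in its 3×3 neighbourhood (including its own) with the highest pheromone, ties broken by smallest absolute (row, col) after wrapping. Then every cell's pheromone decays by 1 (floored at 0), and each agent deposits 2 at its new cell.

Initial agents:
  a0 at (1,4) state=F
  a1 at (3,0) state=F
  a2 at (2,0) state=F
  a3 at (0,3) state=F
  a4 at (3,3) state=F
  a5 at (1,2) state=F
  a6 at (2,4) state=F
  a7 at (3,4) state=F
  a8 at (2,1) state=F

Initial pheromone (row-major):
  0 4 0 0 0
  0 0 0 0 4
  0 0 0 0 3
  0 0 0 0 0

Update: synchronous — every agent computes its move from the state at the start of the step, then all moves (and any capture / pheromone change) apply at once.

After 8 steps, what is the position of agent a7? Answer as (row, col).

t=1: a0@(1,4) a1@(0,1) a2@(1,4) a3@(1,4) a4@(2,4) a5@(0,1) a6@(1,4) a7@(2,4) a8@(1,0) | pheromone: 0 7 0 0 0 / 2 0 0 0 11 / 0 0 0 0 6 / 0 0 0 0 0
t=2: a0@(1,4) a1@(0,1) a2@(1,4) a3@(1,4) a4@(1,4) a5@(0,1) a6@(1,4) a7@(1,4) a8@(1,4) | pheromone: 0 10 0 0 0 / 1 0 0 0 24 / 0 0 0 0 5 / 0 0 0 0 0
t=3: a0@(1,4) a1@(0,1) a2@(1,4) a3@(1,4) a4@(1,4) a5@(0,1) a6@(1,4) a7@(1,4) a8@(1,4) | pheromone: 0 13 0 0 0 / 0 0 0 0 37 / 0 0 0 0 4 / 0 0 0 0 0
t=4: a0@(1,4) a1@(0,1) a2@(1,4) a3@(1,4) a4@(1,4) a5@(0,1) a6@(1,4) a7@(1,4) a8@(1,4) | pheromone: 0 16 0 0 0 / 0 0 0 0 50 / 0 0 0 0 3 / 0 0 0 0 0
t=5: a0@(1,4) a1@(0,1) a2@(1,4) a3@(1,4) a4@(1,4) a5@(0,1) a6@(1,4) a7@(1,4) a8@(1,4) | pheromone: 0 19 0 0 0 / 0 0 0 0 63 / 0 0 0 0 2 / 0 0 0 0 0
t=6: a0@(1,4) a1@(0,1) a2@(1,4) a3@(1,4) a4@(1,4) a5@(0,1) a6@(1,4) a7@(1,4) a8@(1,4) | pheromone: 0 22 0 0 0 / 0 0 0 0 76 / 0 0 0 0 1 / 0 0 0 0 0
t=7: a0@(1,4) a1@(0,1) a2@(1,4) a3@(1,4) a4@(1,4) a5@(0,1) a6@(1,4) a7@(1,4) a8@(1,4) | pheromone: 0 25 0 0 0 / 0 0 0 0 89 / 0 0 0 0 0 / 0 0 0 0 0
t=8: a0@(1,4) a1@(0,1) a2@(1,4) a3@(1,4) a4@(1,4) a5@(0,1) a6@(1,4) a7@(1,4) a8@(1,4) | pheromone: 0 28 0 0 0 / 0 0 0 0 102 / 0 0 0 0 0 / 0 0 0 0 0

(1, 4)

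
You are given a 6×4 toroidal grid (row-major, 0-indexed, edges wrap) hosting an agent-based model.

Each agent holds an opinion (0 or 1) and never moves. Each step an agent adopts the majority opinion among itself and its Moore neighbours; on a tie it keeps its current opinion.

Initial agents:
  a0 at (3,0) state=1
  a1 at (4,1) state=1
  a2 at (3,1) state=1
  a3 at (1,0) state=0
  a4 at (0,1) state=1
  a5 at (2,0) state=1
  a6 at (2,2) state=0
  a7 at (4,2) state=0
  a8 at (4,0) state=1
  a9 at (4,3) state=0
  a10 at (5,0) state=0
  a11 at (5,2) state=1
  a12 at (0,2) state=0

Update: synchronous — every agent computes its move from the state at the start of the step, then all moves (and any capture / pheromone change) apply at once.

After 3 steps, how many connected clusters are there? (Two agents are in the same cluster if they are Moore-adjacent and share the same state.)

t=1: a0@(3,0):1 a1@(4,1):1 a2@(3,1):1 a3@(1,0):1 a4@(0,1):0 a5@(2,0):1 a6@(2,2):0 a7@(4,2):1 a8@(4,0):1 a9@(4,3):0 a10@(5,0):1 a11@(5,2):1 a12@(0,2):1
t=2: a0@(3,0):1 a1@(4,1):1 a2@(3,1):1 a3@(1,0):1 a4@(0,1):1 a5@(2,0):1 a6@(2,2):0 a7@(4,2):1 a8@(4,0):1 a9@(4,3):1 a10@(5,0):1 a11@(5,2):1 a12@(0,2):1
t=3: (unchanged — steady state)

2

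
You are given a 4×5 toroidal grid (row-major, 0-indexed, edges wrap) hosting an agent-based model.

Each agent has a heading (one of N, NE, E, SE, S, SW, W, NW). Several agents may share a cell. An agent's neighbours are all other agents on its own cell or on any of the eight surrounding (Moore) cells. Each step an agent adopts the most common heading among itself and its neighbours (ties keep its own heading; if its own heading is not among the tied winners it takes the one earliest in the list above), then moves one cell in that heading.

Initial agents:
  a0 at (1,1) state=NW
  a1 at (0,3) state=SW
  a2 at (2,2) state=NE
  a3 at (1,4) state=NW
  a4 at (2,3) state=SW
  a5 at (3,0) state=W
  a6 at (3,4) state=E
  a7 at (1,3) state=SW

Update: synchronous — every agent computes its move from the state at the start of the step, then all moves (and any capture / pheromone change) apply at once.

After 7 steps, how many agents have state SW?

8

t=1: a0@(0,0):NW a1@(1,2):SW a2@(3,1):SW a3@(2,3):SW a4@(3,2):SW a5@(3,4):W a6@(0,3):SW a7@(2,2):SW
t=2: a0@(3,4):NW a1@(2,1):SW a2@(0,0):SW a3@(3,2):SW a4@(0,1):SW a5@(0,3):SW a6@(1,2):SW a7@(3,1):SW
t=3: a0@(0,3):SW a1@(3,0):SW a2@(1,4):SW a3@(0,1):SW a4@(1,0):SW a5@(1,2):SW a6@(2,1):SW a7@(0,0):SW
t=4: a0@(1,2):SW a1@(0,4):SW a2@(2,3):SW a3@(1,0):SW a4@(2,4):SW a5@(2,1):SW a6@(3,0):SW a7@(1,4):SW
t=5: a0@(2,1):SW a1@(1,3):SW a2@(3,2):SW a3@(2,4):SW a4@(3,3):SW a5@(3,0):SW a6@(0,4):SW a7@(2,3):SW
t=6: a0@(3,0):SW a1@(2,2):SW a2@(0,1):SW a3@(3,3):SW a4@(0,2):SW a5@(0,4):SW a6@(1,3):SW a7@(3,2):SW
t=7: a0@(0,4):SW a1@(3,1):SW a2@(1,0):SW a3@(0,2):SW a4@(1,1):SW a5@(1,3):SW a6@(2,2):SW a7@(0,1):SW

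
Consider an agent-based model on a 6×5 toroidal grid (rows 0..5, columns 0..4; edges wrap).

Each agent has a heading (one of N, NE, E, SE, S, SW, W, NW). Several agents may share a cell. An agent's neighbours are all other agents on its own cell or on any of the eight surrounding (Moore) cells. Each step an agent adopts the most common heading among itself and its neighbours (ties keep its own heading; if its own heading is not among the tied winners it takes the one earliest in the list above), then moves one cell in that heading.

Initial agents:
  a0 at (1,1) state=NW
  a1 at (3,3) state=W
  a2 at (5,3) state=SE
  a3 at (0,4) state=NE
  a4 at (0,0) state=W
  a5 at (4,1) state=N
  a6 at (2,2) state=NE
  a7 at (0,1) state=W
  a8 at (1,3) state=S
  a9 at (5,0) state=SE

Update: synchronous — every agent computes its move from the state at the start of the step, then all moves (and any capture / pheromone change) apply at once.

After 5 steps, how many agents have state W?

10

t=1: a0@(1,0):W a1@(3,2):W a2@(0,4):SE a3@(1,0):SE a4@(0,4):W a5@(3,1):N a6@(1,3):NE a7@(0,0):W a8@(0,4):NE a9@(5,4):W
t=2: a0@(1,4):W a1@(3,1):W a2@(0,3):W a3@(1,4):W a4@(0,3):W a5@(2,1):N a6@(0,4):NE a7@(0,4):W a8@(0,3):W a9@(5,3):W
t=3: a0@(1,3):W a1@(3,0):W a2@(0,2):W a3@(1,3):W a4@(0,2):W a5@(1,1):N a6@(0,3):W a7@(0,3):W a8@(0,2):W a9@(5,2):W
t=4: a0@(1,2):W a1@(3,4):W a2@(0,1):W a3@(1,2):W a4@(0,1):W a5@(1,0):W a6@(0,2):W a7@(0,2):W a8@(0,1):W a9@(5,1):W
t=5: a0@(1,1):W a1@(3,3):W a2@(0,0):W a3@(1,1):W a4@(0,0):W a5@(1,4):W a6@(0,1):W a7@(0,1):W a8@(0,0):W a9@(5,0):W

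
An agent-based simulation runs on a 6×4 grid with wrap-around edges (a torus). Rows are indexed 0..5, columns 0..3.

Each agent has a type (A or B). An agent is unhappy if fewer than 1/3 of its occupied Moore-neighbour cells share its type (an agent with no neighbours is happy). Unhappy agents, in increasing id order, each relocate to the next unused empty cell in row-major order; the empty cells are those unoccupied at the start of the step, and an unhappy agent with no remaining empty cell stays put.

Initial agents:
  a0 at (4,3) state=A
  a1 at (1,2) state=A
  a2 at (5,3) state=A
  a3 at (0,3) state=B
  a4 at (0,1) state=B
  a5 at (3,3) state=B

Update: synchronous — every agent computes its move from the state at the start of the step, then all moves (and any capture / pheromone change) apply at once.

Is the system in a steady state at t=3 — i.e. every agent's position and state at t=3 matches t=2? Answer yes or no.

t=1: a0@(4,3):A a1@(0,0):A a2@(5,3):A a3@(0,2):B a4@(1,0):B a5@(1,1):B
t=2: (unchanged — steady state)

yes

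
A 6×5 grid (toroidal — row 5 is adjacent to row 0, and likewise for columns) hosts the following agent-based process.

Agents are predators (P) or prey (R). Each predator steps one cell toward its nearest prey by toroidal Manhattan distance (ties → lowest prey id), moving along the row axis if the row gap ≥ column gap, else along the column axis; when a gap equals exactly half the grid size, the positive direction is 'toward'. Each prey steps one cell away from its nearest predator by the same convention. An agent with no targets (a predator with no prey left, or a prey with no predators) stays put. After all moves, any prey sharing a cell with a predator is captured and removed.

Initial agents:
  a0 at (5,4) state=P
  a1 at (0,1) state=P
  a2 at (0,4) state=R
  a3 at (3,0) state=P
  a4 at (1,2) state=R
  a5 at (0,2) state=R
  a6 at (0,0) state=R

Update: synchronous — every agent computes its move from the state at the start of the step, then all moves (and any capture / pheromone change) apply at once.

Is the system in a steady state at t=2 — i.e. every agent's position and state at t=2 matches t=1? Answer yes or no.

t=1: a0@(0,4):P a1@(0,2):P a2@(1,4):R a3@(4,0):P a4@(2,2):R a5@(0,3):R
t=2: a0@(1,4):P a1@(0,3):P a2@(2,4):R a3@(5,0):P a4@(3,2):R a5@(0,2):R

no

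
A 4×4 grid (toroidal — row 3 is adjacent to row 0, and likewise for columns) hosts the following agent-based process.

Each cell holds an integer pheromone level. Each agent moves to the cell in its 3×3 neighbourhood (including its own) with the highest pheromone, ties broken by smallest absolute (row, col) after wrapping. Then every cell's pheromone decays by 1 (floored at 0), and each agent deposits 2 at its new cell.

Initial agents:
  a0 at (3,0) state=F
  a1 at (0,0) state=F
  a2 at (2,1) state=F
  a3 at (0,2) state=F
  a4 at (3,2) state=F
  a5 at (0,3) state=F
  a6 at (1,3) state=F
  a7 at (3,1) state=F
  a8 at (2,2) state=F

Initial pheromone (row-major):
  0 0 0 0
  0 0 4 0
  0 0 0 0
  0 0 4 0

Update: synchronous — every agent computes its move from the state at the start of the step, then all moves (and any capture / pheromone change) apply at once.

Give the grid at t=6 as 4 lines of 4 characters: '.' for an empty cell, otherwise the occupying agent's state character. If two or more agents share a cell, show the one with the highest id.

F...
..F.
....
..F.

t=1: a0@(0,0) a1@(0,0) a2@(1,2) a3@(1,2) a4@(3,2) a5@(1,2) a6@(1,2) a7@(3,2) a8@(1,2) | pheromone: 4 0 0 0 / 0 0 13 0 / 0 0 0 0 / 0 0 7 0
t=2: a0@(0,0) a1@(0,0) a2@(1,2) a3@(1,2) a4@(3,2) a5@(1,2) a6@(1,2) a7@(3,2) a8@(1,2) | pheromone: 7 0 0 0 / 0 0 22 0 / 0 0 0 0 / 0 0 10 0
t=3: a0@(0,0) a1@(0,0) a2@(1,2) a3@(1,2) a4@(3,2) a5@(1,2) a6@(1,2) a7@(3,2) a8@(1,2) | pheromone: 10 0 0 0 / 0 0 31 0 / 0 0 0 0 / 0 0 13 0
t=4: a0@(0,0) a1@(0,0) a2@(1,2) a3@(1,2) a4@(3,2) a5@(1,2) a6@(1,2) a7@(3,2) a8@(1,2) | pheromone: 13 0 0 0 / 0 0 40 0 / 0 0 0 0 / 0 0 16 0
t=5: a0@(0,0) a1@(0,0) a2@(1,2) a3@(1,2) a4@(3,2) a5@(1,2) a6@(1,2) a7@(3,2) a8@(1,2) | pheromone: 16 0 0 0 / 0 0 49 0 / 0 0 0 0 / 0 0 19 0
t=6: a0@(0,0) a1@(0,0) a2@(1,2) a3@(1,2) a4@(3,2) a5@(1,2) a6@(1,2) a7@(3,2) a8@(1,2) | pheromone: 19 0 0 0 / 0 0 58 0 / 0 0 0 0 / 0 0 22 0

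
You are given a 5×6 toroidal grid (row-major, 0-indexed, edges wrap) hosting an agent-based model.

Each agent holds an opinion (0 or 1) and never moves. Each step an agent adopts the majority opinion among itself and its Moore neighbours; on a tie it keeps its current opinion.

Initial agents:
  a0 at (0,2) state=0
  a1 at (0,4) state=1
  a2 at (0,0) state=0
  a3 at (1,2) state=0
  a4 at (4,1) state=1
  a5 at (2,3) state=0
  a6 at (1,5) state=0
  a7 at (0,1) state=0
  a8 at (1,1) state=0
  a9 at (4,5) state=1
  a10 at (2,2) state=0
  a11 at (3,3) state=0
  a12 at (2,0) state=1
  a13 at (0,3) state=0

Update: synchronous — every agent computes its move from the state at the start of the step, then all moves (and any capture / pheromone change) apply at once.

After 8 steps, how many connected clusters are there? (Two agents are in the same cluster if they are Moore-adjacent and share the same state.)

2

t=1: a0@(0,2):0 a1@(0,4):1 a2@(0,0):0 a3@(1,2):0 a4@(4,1):0 a5@(2,3):0 a6@(1,5):0 a7@(0,1):0 a8@(1,1):0 a9@(4,5):1 a10@(2,2):0 a11@(3,3):0 a12@(2,0):0 a13@(0,3):0
t=2: (unchanged — steady state)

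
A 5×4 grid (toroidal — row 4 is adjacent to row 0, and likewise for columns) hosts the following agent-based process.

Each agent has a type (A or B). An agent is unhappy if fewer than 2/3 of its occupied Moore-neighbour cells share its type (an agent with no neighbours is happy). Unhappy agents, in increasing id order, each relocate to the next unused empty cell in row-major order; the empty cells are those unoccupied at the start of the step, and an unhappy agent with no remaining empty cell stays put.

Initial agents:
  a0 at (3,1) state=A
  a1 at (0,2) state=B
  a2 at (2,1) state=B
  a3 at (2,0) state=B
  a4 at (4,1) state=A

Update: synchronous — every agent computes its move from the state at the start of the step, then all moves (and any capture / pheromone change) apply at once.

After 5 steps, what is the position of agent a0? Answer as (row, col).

(0, 0)

t=1: a0@(0,0):A a1@(0,1):B a2@(0,3):B a3@(1,0):B a4@(1,1):A
t=2: a0@(0,2):A a1@(1,2):B a2@(1,3):B a3@(2,0):B a4@(2,1):A
t=3: a0@(0,0):A a1@(0,1):B a2@(1,3):B a3@(0,3):B a4@(1,0):A
t=4: a0@(0,2):A a1@(1,1):B a2@(1,2):B a3@(2,0):B a4@(2,1):A
t=5: a0@(0,0):A a1@(0,1):B a2@(0,3):B a3@(1,0):B a4@(1,3):A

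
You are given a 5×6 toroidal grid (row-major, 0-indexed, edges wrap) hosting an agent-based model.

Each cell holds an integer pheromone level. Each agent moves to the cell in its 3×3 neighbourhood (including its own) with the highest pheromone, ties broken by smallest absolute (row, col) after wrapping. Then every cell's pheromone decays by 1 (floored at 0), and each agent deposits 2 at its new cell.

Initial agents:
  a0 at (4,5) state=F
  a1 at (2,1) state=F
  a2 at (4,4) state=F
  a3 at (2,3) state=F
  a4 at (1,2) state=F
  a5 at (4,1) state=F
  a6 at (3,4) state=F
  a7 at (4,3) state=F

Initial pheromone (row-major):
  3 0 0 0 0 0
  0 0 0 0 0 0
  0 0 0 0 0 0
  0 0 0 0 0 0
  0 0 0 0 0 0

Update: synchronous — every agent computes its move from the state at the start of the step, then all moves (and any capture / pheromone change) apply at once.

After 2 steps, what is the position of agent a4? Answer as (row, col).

t=1: a0@(0,0) a1@(1,0) a2@(0,3) a3@(1,2) a4@(0,1) a5@(0,0) a6@(2,3) a7@(0,2) | pheromone: 6 2 2 2 0 0 / 2 0 2 0 0 0 / 0 0 0 2 0 0 / 0 0 0 0 0 0 / 0 0 0 0 0 0
t=2: a0@(0,0) a1@(0,0) a2@(0,2) a3@(0,1) a4@(0,0) a5@(0,0) a6@(1,2) a7@(0,1) | pheromone: 13 5 3 1 0 0 / 1 0 3 0 0 0 / 0 0 0 1 0 0 / 0 0 0 0 0 0 / 0 0 0 0 0 0

(0, 0)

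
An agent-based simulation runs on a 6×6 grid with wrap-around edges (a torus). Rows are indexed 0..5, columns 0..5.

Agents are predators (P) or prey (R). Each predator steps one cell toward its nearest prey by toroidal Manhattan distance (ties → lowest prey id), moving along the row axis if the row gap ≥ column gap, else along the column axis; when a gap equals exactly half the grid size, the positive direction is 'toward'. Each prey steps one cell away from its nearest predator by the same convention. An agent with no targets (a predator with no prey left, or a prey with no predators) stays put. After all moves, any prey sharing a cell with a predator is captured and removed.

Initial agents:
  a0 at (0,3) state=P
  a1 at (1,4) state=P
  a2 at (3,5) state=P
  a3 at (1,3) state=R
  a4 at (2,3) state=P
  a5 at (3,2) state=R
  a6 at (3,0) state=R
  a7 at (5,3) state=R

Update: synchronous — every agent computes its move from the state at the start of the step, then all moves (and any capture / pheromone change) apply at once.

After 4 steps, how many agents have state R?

3

t=1: a0@(1,3):P a1@(1,3):P a2@(3,0):P a3@(2,3):R a4@(1,3):P a5@(4,2):R a6@(3,1):R a7@(4,3):R
t=2: a0@(2,3):P a1@(2,3):P a2@(3,1):P a3@(3,3):R a4@(2,3):P a5@(4,3):R a6@(3,2):R a7@(3,3):R
t=3: a0@(3,3):P a1@(3,3):P a2@(3,2):P a3@(4,3):R a4@(3,3):P a5@(5,3):R a7@(4,3):R
t=4: a0@(4,3):P a1@(4,3):P a2@(4,2):P a3@(5,3):R a4@(4,3):P a5@(0,3):R a7@(5,3):R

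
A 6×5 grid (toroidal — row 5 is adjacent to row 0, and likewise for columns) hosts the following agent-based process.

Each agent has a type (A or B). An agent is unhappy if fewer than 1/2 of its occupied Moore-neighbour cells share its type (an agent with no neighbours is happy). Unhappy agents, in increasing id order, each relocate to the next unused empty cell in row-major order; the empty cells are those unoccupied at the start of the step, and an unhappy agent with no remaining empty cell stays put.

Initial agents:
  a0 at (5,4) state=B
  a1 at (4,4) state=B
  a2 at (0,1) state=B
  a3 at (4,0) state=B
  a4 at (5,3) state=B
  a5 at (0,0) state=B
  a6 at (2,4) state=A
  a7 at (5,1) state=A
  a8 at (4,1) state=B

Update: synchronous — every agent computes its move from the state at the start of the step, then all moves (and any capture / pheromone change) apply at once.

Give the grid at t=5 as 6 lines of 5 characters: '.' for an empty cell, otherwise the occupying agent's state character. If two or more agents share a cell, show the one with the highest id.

BBA..
.....
....A
.....
BB..B
...BB

t=1: a0@(5,4):B a1@(4,4):B a2@(0,1):B a3@(4,0):B a4@(5,3):B a5@(0,0):B a6@(2,4):A a7@(0,2):A a8@(4,1):B
t=2: a0@(5,4):B a1@(4,4):B a2@(0,1):B a3@(4,0):B a4@(5,3):B a5@(0,0):B a6@(2,4):A a7@(0,3):A a8@(4,1):B
t=3: a0@(5,4):B a1@(4,4):B a2@(0,1):B a3@(4,0):B a4@(5,3):B a5@(0,0):B a6@(2,4):A a7@(0,2):A a8@(4,1):B
t=4: a0@(5,4):B a1@(4,4):B a2@(0,1):B a3@(4,0):B a4@(5,3):B a5@(0,0):B a6@(2,4):A a7@(0,3):A a8@(4,1):B
t=5: a0@(5,4):B a1@(4,4):B a2@(0,1):B a3@(4,0):B a4@(5,3):B a5@(0,0):B a6@(2,4):A a7@(0,2):A a8@(4,1):B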